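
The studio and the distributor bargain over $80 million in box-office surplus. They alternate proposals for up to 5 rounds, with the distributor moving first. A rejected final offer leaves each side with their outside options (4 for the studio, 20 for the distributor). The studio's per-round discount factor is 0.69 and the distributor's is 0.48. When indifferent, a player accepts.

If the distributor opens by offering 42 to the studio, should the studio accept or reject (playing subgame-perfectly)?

Round 5 (the distributor proposes): the studio gets 4 if talks fail, so the distributor offers 4 and keeps 76.
Round 4 (the studio proposes): the distributor can get 76 next round, worth 0.48 × 76 = 36.48 now; the studio offers that and keeps 43.52.
Round 3 (the distributor proposes): the studio can get 43.52 next round, worth 0.69 × 43.52 = 30.0288 now. The distributor offers 30.0288 and keeps 80 − 30.0288 = 49.9712.
Round 2 (the studio proposes): the distributor can get 49.9712 next round, worth 0.48 × 49.9712 = 23.986176 now, so the studio offers 23.986176, keeping 56.013824.
So by rejecting in round 1, the studio gets 56.013824 next round, worth 0.69 × 56.013824 = 38.64953856 now.
Offer 42 ≥ 38.64953856, so the studio accepts.

Accept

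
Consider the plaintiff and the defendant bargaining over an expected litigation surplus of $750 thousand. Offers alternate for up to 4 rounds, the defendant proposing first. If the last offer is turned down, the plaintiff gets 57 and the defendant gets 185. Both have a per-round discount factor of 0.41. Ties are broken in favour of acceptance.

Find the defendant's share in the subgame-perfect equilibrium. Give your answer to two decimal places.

529.63

Round 4 (the plaintiff proposes): the defendant gets 185 if talks fail, so the plaintiff offers 185 and keeps 565.
Round 3 (the defendant proposes): the plaintiff can get 565 next round, worth 0.41 × 565 = 231.65 now, so the defendant offers 231.65, keeping 518.35.
Round 2 (the plaintiff proposes): the defendant can get 518.35 next round, worth 0.41 × 518.35 = 212.5235 now; the plaintiff offers that and keeps 537.4765.
Round 1 (the defendant proposes): the plaintiff can get 537.4765 next round, worth 0.41 × 537.4765 = 220.365365 now; the defendant offers that and keeps 529.634635.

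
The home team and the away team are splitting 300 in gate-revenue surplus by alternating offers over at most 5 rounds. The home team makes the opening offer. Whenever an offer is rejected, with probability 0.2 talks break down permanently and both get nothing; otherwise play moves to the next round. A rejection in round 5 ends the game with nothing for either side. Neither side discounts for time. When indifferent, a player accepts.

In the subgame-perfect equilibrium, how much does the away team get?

Round 5 (the home team proposes): the away team will accept anything ≥ 0, so the home team offers 0 and keeps 300.
Round 4 (the away team proposes): rejecting gives the home team an expected 0.8 × 300 = 240, so the away team offers 240, keeping 60.
Round 3 (the home team proposes): rejecting gives the away team an expected 0.8 × 60 = 48, so the home team offers 48, keeping 252.
Round 2 (the away team proposes): rejecting gives the home team an expected 0.8 × 252 = 201.6; the away team offers that and keeps 98.4.
Round 1 (the home team proposes): rejecting gives the away team an expected 0.8 × 98.4 = 78.72. The home team offers 78.72 and keeps 300 − 78.72 = 221.28.

78.72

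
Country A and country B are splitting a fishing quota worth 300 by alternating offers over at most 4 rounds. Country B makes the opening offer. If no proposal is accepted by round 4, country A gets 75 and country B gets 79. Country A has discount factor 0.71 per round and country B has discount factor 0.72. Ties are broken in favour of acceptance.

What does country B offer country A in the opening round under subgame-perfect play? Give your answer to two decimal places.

Round 4 (country A proposes): country B gets 79 if talks fail, so country A offers 79 and keeps 221.
Round 3 (country B proposes): country A can get 221 next round, worth 0.71 × 221 = 156.91 now, so country B offers 156.91, keeping 143.09.
Round 2 (country A proposes): country B can get 143.09 next round, worth 0.72 × 143.09 = 103.0248 now, so country A offers 103.0248, keeping 196.9752.
Round 1 (country B proposes): country A can get 196.9752 next round, worth 0.71 × 196.9752 = 139.852392 now, so country B offers 139.852392, keeping 160.147608.

139.85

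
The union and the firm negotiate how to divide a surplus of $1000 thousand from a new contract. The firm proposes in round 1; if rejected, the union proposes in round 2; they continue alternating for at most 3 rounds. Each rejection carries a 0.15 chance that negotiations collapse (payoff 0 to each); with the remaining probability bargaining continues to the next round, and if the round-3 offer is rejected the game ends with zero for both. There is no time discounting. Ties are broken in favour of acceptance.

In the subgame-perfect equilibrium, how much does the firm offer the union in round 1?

Round 3 (the firm proposes): the union will accept anything ≥ 0, so the firm offers 0 and keeps 1000.
Round 2 (the union proposes): rejecting gives the firm an expected 0.85 × 1000 = 850, so the union offers 850, keeping 150.
Round 1 (the firm proposes): rejecting gives the union an expected 0.85 × 150 = 127.5; the firm offers that and keeps 872.5.

127.5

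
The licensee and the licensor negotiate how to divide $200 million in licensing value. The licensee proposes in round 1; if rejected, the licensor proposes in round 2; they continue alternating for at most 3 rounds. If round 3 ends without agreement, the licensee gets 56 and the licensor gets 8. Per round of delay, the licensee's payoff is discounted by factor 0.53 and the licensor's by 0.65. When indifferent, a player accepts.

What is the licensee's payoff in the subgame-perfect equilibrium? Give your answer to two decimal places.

Round 3 (the licensee proposes): the licensor gets 8 if talks fail, so the licensee offers 8 and keeps 192.
Round 2 (the licensor proposes): the licensee can get 192 next round, worth 0.53 × 192 = 101.76 now; the licensor offers that and keeps 98.24.
Round 1 (the licensee proposes): the licensor can get 98.24 next round, worth 0.65 × 98.24 = 63.856 now. The licensee offers 63.856 and keeps 200 − 63.856 = 136.144.

136.14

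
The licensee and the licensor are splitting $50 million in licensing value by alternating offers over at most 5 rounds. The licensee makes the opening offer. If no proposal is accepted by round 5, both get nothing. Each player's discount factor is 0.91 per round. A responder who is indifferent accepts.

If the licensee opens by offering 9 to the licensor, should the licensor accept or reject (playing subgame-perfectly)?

Accept

Round 5 (the licensee proposes): the licensor will accept anything ≥ 0, so the licensee offers 0 and keeps 50.
Round 4 (the licensor proposes): the licensee can get 50 next round, worth 0.91 × 50 = 45.5 now, so the licensor offers 45.5, keeping 4.5.
Round 3 (the licensee proposes): the licensor can get 4.5 next round, worth 0.91 × 4.5 = 4.095 now, so the licensee offers 4.095, keeping 45.905.
Round 2 (the licensor proposes): the licensee can get 45.905 next round, worth 0.91 × 45.905 = 41.77355 now. The licensor offers 41.77355 and keeps 50 − 41.77355 = 8.22645.
So by rejecting in round 1, the licensor gets 8.22645 next round, worth 0.91 × 8.22645 = 7.4860695 now.
Offer 9 ≥ 7.4860695, so the licensor accepts.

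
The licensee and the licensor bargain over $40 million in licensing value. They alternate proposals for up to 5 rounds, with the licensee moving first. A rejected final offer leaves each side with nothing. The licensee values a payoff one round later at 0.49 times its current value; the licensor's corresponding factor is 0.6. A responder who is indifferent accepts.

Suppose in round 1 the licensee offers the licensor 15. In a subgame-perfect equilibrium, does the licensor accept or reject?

Reject

Work out the licensor's continuation value if the offer is rejected.
Round 5 (the licensee proposes): rejection yields 0 for the licensor; the licensee offers 0 and keeps 40.
Round 4 (the licensor proposes): the licensee can get 40 next round, worth 0.49 × 40 = 19.6 now, so the licensor offers 19.6, keeping 20.4.
Round 3 (the licensee proposes): the licensor can get 20.4 next round, worth 0.6 × 20.4 = 12.24 now; the licensee offers that and keeps 27.76.
Round 2 (the licensor proposes): the licensee can get 27.76 next round, worth 0.49 × 27.76 = 13.6024 now, so the licensor offers 13.6024, keeping 26.3976.
So by rejecting in round 1, the licensor gets 26.3976 next round, worth 0.6 × 26.3976 = 15.83856 now.
Offer 15 < 15.83856, so the licensor rejects.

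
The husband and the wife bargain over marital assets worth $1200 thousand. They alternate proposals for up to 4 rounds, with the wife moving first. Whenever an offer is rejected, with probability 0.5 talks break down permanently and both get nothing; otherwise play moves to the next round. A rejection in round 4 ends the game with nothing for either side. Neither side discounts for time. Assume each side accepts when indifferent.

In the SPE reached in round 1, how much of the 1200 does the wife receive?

750

Round 4 (the husband proposes): the wife will accept anything ≥ 0, so the husband offers 0 and keeps 1200.
Round 3 (the wife proposes): rejecting gives the husband an expected 0.5 × 1200 = 600, so the wife offers 600, keeping 600.
Round 2 (the husband proposes): rejecting gives the wife an expected 0.5 × 600 = 300; the husband offers that and keeps 900.
Round 1 (the wife proposes): rejecting gives the husband an expected 0.5 × 900 = 450, so the wife offers 450, keeping 750.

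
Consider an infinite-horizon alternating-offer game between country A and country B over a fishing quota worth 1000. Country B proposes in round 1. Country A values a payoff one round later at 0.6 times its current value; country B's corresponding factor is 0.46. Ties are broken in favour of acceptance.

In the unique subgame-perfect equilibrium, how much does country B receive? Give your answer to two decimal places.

552.49

When country B proposes, country A accepts any offer worth at least 0.6 times what country A would get by proposing next round; and vice versa.
This gives x = 1000 − 0.6y and y = 1000 − 0.46x, where x and y are each side's share when it proposes.
Hence (1 − 0.6·0.46)x = 1000(1 − 0.6), i.e. 0.724·x = 400.
x ≈ 552.4862; country A's share is 1000 − x ≈ 447.5138.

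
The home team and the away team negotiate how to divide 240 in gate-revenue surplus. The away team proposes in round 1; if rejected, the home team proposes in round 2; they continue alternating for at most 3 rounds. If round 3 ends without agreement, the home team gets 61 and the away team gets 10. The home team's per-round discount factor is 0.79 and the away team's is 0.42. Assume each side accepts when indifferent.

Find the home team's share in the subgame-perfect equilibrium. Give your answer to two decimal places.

By backward induction:
Round 3 (the away team proposes): the home team gets 61 if talks fail, so the away team offers 61 and keeps 179.
Round 2 (the home team proposes): the away team can get 179 next round, worth 0.42 × 179 = 75.18 now, so the home team offers 75.18, keeping 164.82.
Round 1 (the away team proposes): the home team can get 164.82 next round, worth 0.79 × 164.82 = 130.2078 now, so the away team offers 130.2078, keeping 109.7922.

130.21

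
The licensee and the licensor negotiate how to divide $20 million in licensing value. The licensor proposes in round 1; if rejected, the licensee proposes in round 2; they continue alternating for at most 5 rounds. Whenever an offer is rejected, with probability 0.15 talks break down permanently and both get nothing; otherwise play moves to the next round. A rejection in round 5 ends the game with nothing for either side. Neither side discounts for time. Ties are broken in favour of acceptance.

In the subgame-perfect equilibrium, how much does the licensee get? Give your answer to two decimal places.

4.39

By backward induction:
Round 5 (the licensor proposes): the licensee will accept anything ≥ 0, so the licensor offers 0 and keeps 20.
Round 4 (the licensee proposes): rejecting gives the licensor an expected 0.85 × 20 = 17; the licensee offers that and keeps 3.
Round 3 (the licensor proposes): rejecting gives the licensee an expected 0.85 × 3 = 2.55; the licensor offers that and keeps 17.45.
Round 2 (the licensee proposes): rejecting gives the licensor an expected 0.85 × 17.45 = 14.8325; the licensee offers that and keeps 5.1675.
Round 1 (the licensor proposes): rejecting gives the licensee an expected 0.85 × 5.1675 = 4.392375; the licensor offers that and keeps 15.607625.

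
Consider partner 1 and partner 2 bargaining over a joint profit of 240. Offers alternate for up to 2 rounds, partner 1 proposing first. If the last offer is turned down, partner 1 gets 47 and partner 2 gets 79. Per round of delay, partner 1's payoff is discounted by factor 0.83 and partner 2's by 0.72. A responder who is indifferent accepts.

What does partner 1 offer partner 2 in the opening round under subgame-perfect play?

138.96

Round 2 (partner 2 proposes): partner 1 gets 47 if talks fail, so partner 2 offers 47 and keeps 193.
Round 1 (partner 1 proposes): partner 2 can get 193 next round, worth 0.72 × 193 = 138.96 now; partner 1 offers that and keeps 101.04.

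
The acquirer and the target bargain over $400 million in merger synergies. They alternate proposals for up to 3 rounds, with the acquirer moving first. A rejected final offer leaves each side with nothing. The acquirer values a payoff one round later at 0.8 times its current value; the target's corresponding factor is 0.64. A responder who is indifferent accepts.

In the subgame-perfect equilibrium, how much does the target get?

Solve by backward induction from round 3.
Round 3 (the acquirer proposes): the target will accept anything ≥ 0, so the acquirer offers 0 and keeps 400.
Round 2 (the target proposes): the acquirer can get 400 next round, worth 0.8 × 400 = 320 now; the target offers that and keeps 80.
Round 1 (the acquirer proposes): the target can get 80 next round, worth 0.64 × 80 = 51.2 now; the acquirer offers that and keeps 348.8.

51.2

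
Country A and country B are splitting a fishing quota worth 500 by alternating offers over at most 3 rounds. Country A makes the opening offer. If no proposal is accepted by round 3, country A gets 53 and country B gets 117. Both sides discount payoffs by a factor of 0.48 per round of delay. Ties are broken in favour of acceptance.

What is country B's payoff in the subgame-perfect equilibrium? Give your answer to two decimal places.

Work backward from the last round.
Round 3 (country A proposes): country B gets 117 if talks fail, so country A offers 117 and keeps 383.
Round 2 (country B proposes): country A can get 383 next round, worth 0.48 × 383 = 183.84 now. Country B offers 183.84 and keeps 500 − 183.84 = 316.16.
Round 1 (country A proposes): country B can get 316.16 next round, worth 0.48 × 316.16 = 151.7568 now, so country A offers 151.7568, keeping 348.2432.

151.76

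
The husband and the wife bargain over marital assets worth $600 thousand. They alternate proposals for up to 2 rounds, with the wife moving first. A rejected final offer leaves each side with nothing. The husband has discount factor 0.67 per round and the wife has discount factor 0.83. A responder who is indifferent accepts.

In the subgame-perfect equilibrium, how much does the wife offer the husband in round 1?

402

Round 2 (the husband proposes): the wife will accept anything ≥ 0, so the husband offers 0 and keeps 600.
Round 1 (the wife proposes): the husband can get 600 next round, worth 0.67 × 600 = 402 now; the wife offers that and keeps 198.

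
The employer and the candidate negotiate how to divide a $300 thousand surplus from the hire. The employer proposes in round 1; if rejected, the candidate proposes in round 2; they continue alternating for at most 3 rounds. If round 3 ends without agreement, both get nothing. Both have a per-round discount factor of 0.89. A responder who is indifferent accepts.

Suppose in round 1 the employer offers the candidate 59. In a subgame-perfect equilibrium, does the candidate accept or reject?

Work out the candidate's continuation value if the offer is rejected.
Round 3 (the employer proposes): rejection yields 0 for the candidate; the employer offers 0 and keeps 300.
Round 2 (the candidate proposes): the employer can get 300 next round, worth 0.89 × 300 = 267 now, so the candidate offers 267, keeping 33.
So by rejecting in round 1, the candidate gets 33 next round, worth 0.89 × 33 = 29.37 now.
Offer 59 ≥ 29.37, so the candidate accepts.

Accept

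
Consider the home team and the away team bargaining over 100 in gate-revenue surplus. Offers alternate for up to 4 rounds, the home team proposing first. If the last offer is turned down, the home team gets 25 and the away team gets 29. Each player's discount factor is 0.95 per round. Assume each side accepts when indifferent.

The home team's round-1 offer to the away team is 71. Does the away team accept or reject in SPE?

Work out the away team's continuation value if the offer is rejected.
Round 4 (the away team proposes): the home team gets 25 if talks fail, so the away team offers 25 and keeps 75.
Round 3 (the home team proposes): the away team can get 75 next round, worth 0.95 × 75 = 71.25 now; the home team offers that and keeps 28.75.
Round 2 (the away team proposes): the home team can get 28.75 next round, worth 0.95 × 28.75 = 27.3125 now. The away team offers 27.3125 and keeps 100 − 27.3125 = 72.6875.
So by rejecting in round 1, the away team gets 72.6875 next round, worth 0.95 × 72.6875 = 69.053125 now.
Offer 71 ≥ 69.053125, so the away team accepts.

Accept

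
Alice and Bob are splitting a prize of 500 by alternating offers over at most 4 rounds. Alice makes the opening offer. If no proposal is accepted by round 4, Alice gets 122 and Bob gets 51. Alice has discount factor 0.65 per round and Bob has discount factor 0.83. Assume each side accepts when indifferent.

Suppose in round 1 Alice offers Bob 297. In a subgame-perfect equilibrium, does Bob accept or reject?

Reject

Work out Bob's continuation value if the offer is rejected.
Round 4 (Bob proposes): Alice gets 122 if talks fail, so Bob offers 122 and keeps 378.
Round 3 (Alice proposes): Bob can get 378 next round, worth 0.83 × 378 = 313.74 now, so Alice offers 313.74, keeping 186.26.
Round 2 (Bob proposes): Alice can get 186.26 next round, worth 0.65 × 186.26 = 121.069 now, so Bob offers 121.069, keeping 378.931.
So by rejecting in round 1, Bob gets 378.931 next round, worth 0.83 × 378.931 = 314.51273 now.
Offer 297 < 314.51273, so Bob rejects.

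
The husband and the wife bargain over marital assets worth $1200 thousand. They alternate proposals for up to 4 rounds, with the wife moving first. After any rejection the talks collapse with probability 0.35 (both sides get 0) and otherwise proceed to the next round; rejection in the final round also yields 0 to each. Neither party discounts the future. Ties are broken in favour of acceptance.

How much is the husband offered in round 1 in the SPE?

602.55

By backward induction:
Round 4 (the husband proposes): rejection yields 0 for the wife; the husband offers 0 and keeps 1200.
Round 3 (the wife proposes): rejecting gives the husband an expected 0.65 × 1200 = 780, so the wife offers 780, keeping 420.
Round 2 (the husband proposes): rejecting gives the wife an expected 0.65 × 420 = 273; the husband offers that and keeps 927.
Round 1 (the wife proposes): rejecting gives the husband an expected 0.65 × 927 = 602.55. The wife offers 602.55 and keeps 1200 − 602.55 = 597.45.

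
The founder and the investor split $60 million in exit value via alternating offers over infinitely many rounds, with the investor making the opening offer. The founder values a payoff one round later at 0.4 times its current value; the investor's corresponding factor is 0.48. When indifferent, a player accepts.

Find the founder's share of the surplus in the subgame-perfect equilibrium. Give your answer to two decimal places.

15.45

When the investor proposes, the founder accepts any offer worth at least 0.4 times what the founder would get by proposing next round; and vice versa.
This gives x = 60 − 0.4y and y = 60 − 0.48x, where x and y are each side's share when it proposes.
Hence (1 − 0.4·0.48)x = 60(1 − 0.4), i.e. 0.808·x = 36.
x ≈ 44.5545; the founder's share is 60 − x ≈ 15.4455.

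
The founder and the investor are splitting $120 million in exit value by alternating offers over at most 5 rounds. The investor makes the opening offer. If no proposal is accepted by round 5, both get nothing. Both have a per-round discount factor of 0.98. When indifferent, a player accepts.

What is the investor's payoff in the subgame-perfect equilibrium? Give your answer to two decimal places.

115.39

By backward induction:
Round 5 (the investor proposes): rejection yields 0 for the founder; the investor offers 0 and keeps 120.
Round 4 (the founder proposes): the investor can get 120 next round, worth 0.98 × 120 = 117.6 now; the founder offers that and keeps 2.4.
Round 3 (the investor proposes): the founder can get 2.4 next round, worth 0.98 × 2.4 = 2.352 now; the investor offers that and keeps 117.648.
Round 2 (the founder proposes): the investor can get 117.648 next round, worth 0.98 × 117.648 = 115.29504 now; the founder offers that and keeps 4.70496.
Round 1 (the investor proposes): the founder can get 4.70496 next round, worth 0.98 × 4.70496 = 4.6108608 now; the investor offers that and keeps 115.3891392.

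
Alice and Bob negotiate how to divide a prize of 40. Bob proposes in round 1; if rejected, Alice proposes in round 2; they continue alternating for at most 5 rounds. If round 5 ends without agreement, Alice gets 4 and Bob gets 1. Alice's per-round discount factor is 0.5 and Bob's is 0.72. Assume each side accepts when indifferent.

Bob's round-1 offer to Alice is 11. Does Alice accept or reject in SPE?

Work out Alice's continuation value if the offer is rejected.
Round 5 (Bob proposes): Alice gets 4 if talks fail, so Bob offers 4 and keeps 36.
Round 4 (Alice proposes): Bob can get 36 next round, worth 0.72 × 36 = 25.92 now, so Alice offers 25.92, keeping 14.08.
Round 3 (Bob proposes): Alice can get 14.08 next round, worth 0.5 × 14.08 = 7.04 now, so Bob offers 7.04, keeping 32.96.
Round 2 (Alice proposes): Bob can get 32.96 next round, worth 0.72 × 32.96 = 23.7312 now, so Alice offers 23.7312, keeping 16.2688.
So by rejecting in round 1, Alice gets 16.2688 next round, worth 0.5 × 16.2688 = 8.1344 now.
Offer 11 ≥ 8.1344, so Alice accepts.

Accept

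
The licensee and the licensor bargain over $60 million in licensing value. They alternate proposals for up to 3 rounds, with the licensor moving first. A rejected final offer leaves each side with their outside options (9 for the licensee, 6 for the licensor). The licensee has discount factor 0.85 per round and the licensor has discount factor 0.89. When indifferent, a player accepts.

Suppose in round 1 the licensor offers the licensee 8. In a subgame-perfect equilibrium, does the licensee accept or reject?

Round 3 (the licensor proposes): the licensee gets 9 if talks fail, so the licensor offers 9 and keeps 51.
Round 2 (the licensee proposes): the licensor can get 51 next round, worth 0.89 × 51 = 45.39 now, so the licensee offers 45.39, keeping 14.61.
So by rejecting in round 1, the licensee gets 14.61 next round, worth 0.85 × 14.61 = 12.4185 now.
Offer 8 < 12.4185, so the licensee rejects.

Reject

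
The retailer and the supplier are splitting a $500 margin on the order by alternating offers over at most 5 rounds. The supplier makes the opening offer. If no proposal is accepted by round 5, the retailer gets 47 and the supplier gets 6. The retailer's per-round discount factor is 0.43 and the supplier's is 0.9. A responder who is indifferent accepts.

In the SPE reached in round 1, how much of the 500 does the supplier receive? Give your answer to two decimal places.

463.14

Round 5 (the supplier proposes): the retailer gets 47 if talks fail, so the supplier offers 47 and keeps 453.
Round 4 (the retailer proposes): the supplier can get 453 next round, worth 0.9 × 453 = 407.7 now; the retailer offers that and keeps 92.3.
Round 3 (the supplier proposes): the retailer can get 92.3 next round, worth 0.43 × 92.3 = 39.689 now. The supplier offers 39.689 and keeps 500 − 39.689 = 460.311.
Round 2 (the retailer proposes): the supplier can get 460.311 next round, worth 0.9 × 460.311 = 414.2799 now. The retailer offers 414.2799 and keeps 500 − 414.2799 = 85.7201.
Round 1 (the supplier proposes): the retailer can get 85.7201 next round, worth 0.43 × 85.7201 = 36.859643 now, so the supplier offers 36.859643, keeping 463.140357.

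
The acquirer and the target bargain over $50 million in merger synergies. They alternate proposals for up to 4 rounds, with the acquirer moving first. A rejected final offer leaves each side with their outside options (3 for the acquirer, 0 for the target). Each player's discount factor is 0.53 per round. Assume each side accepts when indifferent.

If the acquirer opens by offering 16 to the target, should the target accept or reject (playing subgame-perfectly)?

Reject

Work out the target's continuation value if the offer is rejected.
Round 4 (the target proposes): the acquirer gets 3 if talks fail, so the target offers 3 and keeps 47.
Round 3 (the acquirer proposes): the target can get 47 next round, worth 0.53 × 47 = 24.91 now; the acquirer offers that and keeps 25.09.
Round 2 (the target proposes): the acquirer can get 25.09 next round, worth 0.53 × 25.09 = 13.2977 now. The target offers 13.2977 and keeps 50 − 13.2977 = 36.7023.
So by rejecting in round 1, the target gets 36.7023 next round, worth 0.53 × 36.7023 = 19.452219 now.
Offer 16 < 19.452219, so the target rejects.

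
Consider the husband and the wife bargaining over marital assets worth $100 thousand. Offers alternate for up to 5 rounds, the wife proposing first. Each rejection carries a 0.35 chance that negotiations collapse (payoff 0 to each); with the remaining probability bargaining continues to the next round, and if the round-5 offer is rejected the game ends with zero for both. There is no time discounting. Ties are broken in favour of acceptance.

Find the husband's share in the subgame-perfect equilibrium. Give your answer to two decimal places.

32.36

Round 5 (the wife proposes): the husband will accept anything ≥ 0, so the wife offers 0 and keeps 100.
Round 4 (the husband proposes): rejecting gives the wife an expected 0.65 × 100 = 65. The husband offers 65 and keeps 100 − 65 = 35.
Round 3 (the wife proposes): rejecting gives the husband an expected 0.65 × 35 = 22.75. The wife offers 22.75 and keeps 100 − 22.75 = 77.25.
Round 2 (the husband proposes): rejecting gives the wife an expected 0.65 × 77.25 = 50.2125; the husband offers that and keeps 49.7875.
Round 1 (the wife proposes): rejecting gives the husband an expected 0.65 × 49.7875 = 32.361875, so the wife offers 32.361875, keeping 67.638125.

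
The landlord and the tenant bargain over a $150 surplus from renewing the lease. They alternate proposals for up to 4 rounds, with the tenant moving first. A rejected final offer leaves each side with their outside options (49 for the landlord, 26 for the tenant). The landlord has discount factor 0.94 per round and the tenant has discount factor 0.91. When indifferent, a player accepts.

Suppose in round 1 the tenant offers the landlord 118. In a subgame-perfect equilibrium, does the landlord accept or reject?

Round 4 (the landlord proposes): the tenant gets 26 if talks fail, so the landlord offers 26 and keeps 124.
Round 3 (the tenant proposes): the landlord can get 124 next round, worth 0.94 × 124 = 116.56 now; the tenant offers that and keeps 33.44.
Round 2 (the landlord proposes): the tenant can get 33.44 next round, worth 0.91 × 33.44 = 30.4304 now; the landlord offers that and keeps 119.5696.
So by rejecting in round 1, the landlord gets 119.5696 next round, worth 0.94 × 119.5696 = 112.395424 now.
Offer 118 ≥ 112.395424, so the landlord accepts.

Accept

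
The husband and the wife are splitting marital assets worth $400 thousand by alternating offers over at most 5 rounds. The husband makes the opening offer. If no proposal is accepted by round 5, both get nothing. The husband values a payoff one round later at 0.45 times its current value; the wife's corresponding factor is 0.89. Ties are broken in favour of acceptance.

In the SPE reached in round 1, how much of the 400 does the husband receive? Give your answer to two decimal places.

Solve by backward induction from round 5.
Round 5 (the husband proposes): the wife will accept anything ≥ 0, so the husband offers 0 and keeps 400.
Round 4 (the wife proposes): the husband can get 400 next round, worth 0.45 × 400 = 180 now; the wife offers that and keeps 220.
Round 3 (the husband proposes): the wife can get 220 next round, worth 0.89 × 220 = 195.8 now; the husband offers that and keeps 204.2.
Round 2 (the wife proposes): the husband can get 204.2 next round, worth 0.45 × 204.2 = 91.89 now; the wife offers that and keeps 308.11.
Round 1 (the husband proposes): the wife can get 308.11 next round, worth 0.89 × 308.11 = 274.2179 now; the husband offers that and keeps 125.7821.

125.78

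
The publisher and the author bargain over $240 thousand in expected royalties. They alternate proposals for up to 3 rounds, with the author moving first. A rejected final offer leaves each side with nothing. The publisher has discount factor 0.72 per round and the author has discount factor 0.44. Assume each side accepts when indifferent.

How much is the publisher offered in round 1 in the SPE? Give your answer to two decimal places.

Work backward from the last round.
Round 3 (the author proposes): the publisher will accept anything ≥ 0, so the author offers 0 and keeps 240.
Round 2 (the publisher proposes): the author can get 240 next round, worth 0.44 × 240 = 105.6 now. The publisher offers 105.6 and keeps 240 − 105.6 = 134.4.
Round 1 (the author proposes): the publisher can get 134.4 next round, worth 0.72 × 134.4 = 96.768 now, so the author offers 96.768, keeping 143.232.

96.77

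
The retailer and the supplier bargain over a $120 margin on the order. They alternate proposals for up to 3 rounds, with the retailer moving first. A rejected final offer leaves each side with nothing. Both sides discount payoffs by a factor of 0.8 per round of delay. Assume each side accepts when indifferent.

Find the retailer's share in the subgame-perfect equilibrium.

Work backward from the last round.
Round 3 (the retailer proposes): rejection yields 0 for the supplier; the retailer offers 0 and keeps 120.
Round 2 (the supplier proposes): the retailer can get 120 next round, worth 0.8 × 120 = 96 now. The supplier offers 96 and keeps 120 − 96 = 24.
Round 1 (the retailer proposes): the supplier can get 24 next round, worth 0.8 × 24 = 19.2 now, so the retailer offers 19.2, keeping 100.8.

100.8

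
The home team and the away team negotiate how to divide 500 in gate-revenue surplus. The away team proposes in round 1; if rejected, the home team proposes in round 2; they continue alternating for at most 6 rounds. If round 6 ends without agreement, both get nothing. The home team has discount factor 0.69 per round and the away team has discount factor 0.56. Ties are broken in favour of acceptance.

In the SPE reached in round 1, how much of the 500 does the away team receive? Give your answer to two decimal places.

238.03

By backward induction:
Round 6 (the home team proposes): the away team will accept anything ≥ 0, so the home team offers 0 and keeps 500.
Round 5 (the away team proposes): the home team can get 500 next round, worth 0.69 × 500 = 345 now; the away team offers that and keeps 155.
Round 4 (the home team proposes): the away team can get 155 next round, worth 0.56 × 155 = 86.8 now, so the home team offers 86.8, keeping 413.2.
Round 3 (the away team proposes): the home team can get 413.2 next round, worth 0.69 × 413.2 = 285.108 now. The away team offers 285.108 and keeps 500 − 285.108 = 214.892.
Round 2 (the home team proposes): the away team can get 214.892 next round, worth 0.56 × 214.892 = 120.33952 now, so the home team offers 120.33952, keeping 379.66048.
Round 1 (the away team proposes): the home team can get 379.66048 next round, worth 0.69 × 379.66048 = 261.9657312 now. The away team offers 261.9657312 and keeps 500 − 261.9657312 = 238.0342688.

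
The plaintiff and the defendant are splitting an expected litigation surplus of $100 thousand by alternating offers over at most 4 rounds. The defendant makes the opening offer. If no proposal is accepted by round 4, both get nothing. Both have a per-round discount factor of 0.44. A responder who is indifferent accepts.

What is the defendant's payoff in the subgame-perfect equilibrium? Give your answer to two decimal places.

66.84

Round 4 (the plaintiff proposes): the defendant will accept anything ≥ 0, so the plaintiff offers 0 and keeps 100.
Round 3 (the defendant proposes): the plaintiff can get 100 next round, worth 0.44 × 100 = 44 now. The defendant offers 44 and keeps 100 − 44 = 56.
Round 2 (the plaintiff proposes): the defendant can get 56 next round, worth 0.44 × 56 = 24.64 now. The plaintiff offers 24.64 and keeps 100 − 24.64 = 75.36.
Round 1 (the defendant proposes): the plaintiff can get 75.36 next round, worth 0.44 × 75.36 = 33.1584 now. The defendant offers 33.1584 and keeps 100 − 33.1584 = 66.8416.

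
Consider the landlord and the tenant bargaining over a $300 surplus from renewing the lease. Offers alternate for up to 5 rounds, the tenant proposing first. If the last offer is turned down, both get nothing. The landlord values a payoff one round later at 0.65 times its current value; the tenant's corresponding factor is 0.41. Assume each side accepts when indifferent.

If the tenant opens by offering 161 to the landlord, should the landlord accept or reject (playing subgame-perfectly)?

Accept

Round 5 (the tenant proposes): the landlord will accept anything ≥ 0, so the tenant offers 0 and keeps 300.
Round 4 (the landlord proposes): the tenant can get 300 next round, worth 0.41 × 300 = 123 now. The landlord offers 123 and keeps 300 − 123 = 177.
Round 3 (the tenant proposes): the landlord can get 177 next round, worth 0.65 × 177 = 115.05 now, so the tenant offers 115.05, keeping 184.95.
Round 2 (the landlord proposes): the tenant can get 184.95 next round, worth 0.41 × 184.95 = 75.8295 now. The landlord offers 75.8295 and keeps 300 − 75.8295 = 224.1705.
So by rejecting in round 1, the landlord gets 224.1705 next round, worth 0.65 × 224.1705 = 145.710825 now.
Offer 161 ≥ 145.710825, so the landlord accepts.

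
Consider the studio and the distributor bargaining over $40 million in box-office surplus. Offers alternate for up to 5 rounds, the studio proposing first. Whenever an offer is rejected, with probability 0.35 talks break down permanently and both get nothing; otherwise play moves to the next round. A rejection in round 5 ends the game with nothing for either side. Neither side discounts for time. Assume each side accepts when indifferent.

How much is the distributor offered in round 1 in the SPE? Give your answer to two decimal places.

Round 5 (the studio proposes): rejection yields 0 for the distributor; the studio offers 0 and keeps 40.
Round 4 (the distributor proposes): rejecting gives the studio an expected 0.65 × 40 = 26; the distributor offers that and keeps 14.
Round 3 (the studio proposes): rejecting gives the distributor an expected 0.65 × 14 = 9.1. The studio offers 9.1 and keeps 40 − 9.1 = 30.9.
Round 2 (the distributor proposes): rejecting gives the studio an expected 0.65 × 30.9 = 20.085. The distributor offers 20.085 and keeps 40 − 20.085 = 19.915.
Round 1 (the studio proposes): rejecting gives the distributor an expected 0.65 × 19.915 = 12.94475; the studio offers that and keeps 27.05525.

12.94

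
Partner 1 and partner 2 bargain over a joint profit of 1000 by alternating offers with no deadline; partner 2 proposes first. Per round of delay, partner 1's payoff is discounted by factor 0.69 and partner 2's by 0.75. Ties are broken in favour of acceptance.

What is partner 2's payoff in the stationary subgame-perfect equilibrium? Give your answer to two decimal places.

When partner 2 proposes, partner 1 accepts any offer worth at least 0.69 times what partner 1 would get by proposing next round; and vice versa.
This gives x = 1000 − 0.69y and y = 1000 − 0.75x, where x and y are each side's share when it proposes.
Hence (1 − 0.69·0.75)x = 1000(1 − 0.69), i.e. 0.4825·x = 310.
x ≈ 642.4870; partner 1's share is 1000 − x ≈ 357.5130.

642.49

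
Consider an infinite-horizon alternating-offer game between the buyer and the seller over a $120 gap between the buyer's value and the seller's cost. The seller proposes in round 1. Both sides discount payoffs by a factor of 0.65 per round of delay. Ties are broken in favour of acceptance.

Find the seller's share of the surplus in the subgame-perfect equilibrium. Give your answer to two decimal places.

In a stationary SPE each proposer offers the other exactly their discounted continuation value.
If the seller keeps x when proposing and the buyer keeps y when proposing, then x = 120 − 0.65y and y = 120 − 0.65x.
Solving: x = 120(1 − 0.65) / (1 − 0.65·0.65) = 42 / 0.5775 ≈ 72.7273.
The buyer gets 120 − 72.7273 ≈ 47.2727.

72.73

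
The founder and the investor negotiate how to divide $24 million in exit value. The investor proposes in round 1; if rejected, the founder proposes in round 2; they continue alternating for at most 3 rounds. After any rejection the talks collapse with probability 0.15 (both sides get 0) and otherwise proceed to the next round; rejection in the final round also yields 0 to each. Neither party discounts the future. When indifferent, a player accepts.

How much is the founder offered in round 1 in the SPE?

3.06

Round 3 (the investor proposes): the founder will accept anything ≥ 0, so the investor offers 0 and keeps 24.
Round 2 (the founder proposes): rejecting gives the investor an expected 0.85 × 24 = 20.4, so the founder offers 20.4, keeping 3.6.
Round 1 (the investor proposes): rejecting gives the founder an expected 0.85 × 3.6 = 3.06, so the investor offers 3.06, keeping 20.94.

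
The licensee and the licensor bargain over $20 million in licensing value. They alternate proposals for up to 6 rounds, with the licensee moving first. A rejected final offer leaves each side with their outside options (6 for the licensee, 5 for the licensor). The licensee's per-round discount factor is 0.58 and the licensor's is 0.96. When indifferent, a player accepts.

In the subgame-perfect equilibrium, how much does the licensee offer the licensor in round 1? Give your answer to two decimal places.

Round 6 (the licensor proposes): the licensee gets 6 if talks fail, so the licensor offers 6 and keeps 14.
Round 5 (the licensee proposes): the licensor can get 14 next round, worth 0.96 × 14 = 13.44 now; the licensee offers that and keeps 6.56.
Round 4 (the licensor proposes): the licensee can get 6.56 next round, worth 0.58 × 6.56 = 3.8048 now; the licensor offers that and keeps 16.1952.
Round 3 (the licensee proposes): the licensor can get 16.1952 next round, worth 0.96 × 16.1952 = 15.547392 now. The licensee offers 15.547392 and keeps 20 − 15.547392 = 4.452608.
Round 2 (the licensor proposes): the licensee can get 4.452608 next round, worth 0.58 × 4.452608 = 2.58251264 now, so the licensor offers 2.58251264, keeping 17.41748736.
Round 1 (the licensee proposes): the licensor can get 17.41748736 next round, worth 0.96 × 17.41748736 = 16.7207878656 now, so the licensee offers 16.7207878656, keeping 3.2792121344.

16.72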